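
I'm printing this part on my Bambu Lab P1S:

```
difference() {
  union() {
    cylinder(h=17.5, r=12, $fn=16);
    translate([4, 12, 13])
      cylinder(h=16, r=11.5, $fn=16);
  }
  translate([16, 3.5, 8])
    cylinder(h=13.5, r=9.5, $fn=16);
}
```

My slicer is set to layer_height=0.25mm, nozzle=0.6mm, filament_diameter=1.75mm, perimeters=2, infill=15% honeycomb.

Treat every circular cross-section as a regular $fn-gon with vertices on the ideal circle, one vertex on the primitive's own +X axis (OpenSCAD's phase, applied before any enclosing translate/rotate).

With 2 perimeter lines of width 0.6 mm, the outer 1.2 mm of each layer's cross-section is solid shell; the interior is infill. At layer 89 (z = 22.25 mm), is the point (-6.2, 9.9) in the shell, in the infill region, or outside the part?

shell

At z = 22.25 mm: the cylinder is absent (z outside [0, 17.5]); the r=11.5 cylinder at (4, 12) gives a regular 16-gon of circumradius 11.5 (constant along its height); Combining (union): only the r=11.5 cylinder at (4, 12) is present, so the union is just that shape — 1 connected region; the cylinder at (16, 3.5) is absent (z outside [8, 21.5]); After the difference (first − rest): none of the subtracted shapes is present at this height, so that combined region is unchanged — 1 connected region. Overall, the cross-section is a single solid region. The nearest boundary edge runs (-7.50, 12.00)→(-6.62, 7.60); distance from the point to it = 0.87 mm. The point is inside the cross-section, 0.87 mm from the nearest boundary — within the 1.2 mm shell band (2 × 0.6).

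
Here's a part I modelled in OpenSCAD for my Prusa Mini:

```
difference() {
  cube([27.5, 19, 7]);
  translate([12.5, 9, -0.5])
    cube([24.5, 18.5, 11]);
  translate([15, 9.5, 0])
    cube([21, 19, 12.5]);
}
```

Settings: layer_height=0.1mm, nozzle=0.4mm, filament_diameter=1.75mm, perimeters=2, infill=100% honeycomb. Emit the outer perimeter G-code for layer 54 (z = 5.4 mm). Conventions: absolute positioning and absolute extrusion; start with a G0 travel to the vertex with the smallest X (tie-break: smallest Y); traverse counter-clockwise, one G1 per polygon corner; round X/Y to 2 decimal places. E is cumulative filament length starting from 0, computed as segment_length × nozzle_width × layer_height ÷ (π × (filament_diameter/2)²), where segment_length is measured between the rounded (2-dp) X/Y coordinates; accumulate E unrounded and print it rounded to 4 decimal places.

G0 X0.00 Y0.00 Z5.40
G1 X27.50 Y0.00 E0.4573
G1 X27.50 Y9.00 E0.6070
G1 X12.50 Y9.00 E0.8564
G1 X12.50 Y19.00 E1.0227
G1 X0.00 Y19.00 E1.2306
G1 X0.00 Y0.00 E1.5466

At z = 5.4 mm: the 27.5×19 cube contributes its full rectangle; the 24.5×18.5 cube at (12.5, 9) contributes its full rectangle; the 21×19 cube at (15, 9.5) contributes its full rectangle; Subtracting the remaining from the first: starting from the 27.5×19 cube, the 24.5×18.5 cube at (12.5, 9) partially overlaps it — only the 150.00 mm² overlap (of its 453.25 mm²) is removed, clipping the outline; the 21×19 cube at (15, 9.5) misses the remaining region (no effect) — 1 connected region. The outline is a single polygon with 6 vertices. Extrusion per mm of travel: 0.4 × 0.1 / (π × 0.875²) = 0.016630. Accumulating E over each segment gives final E = 1.5466.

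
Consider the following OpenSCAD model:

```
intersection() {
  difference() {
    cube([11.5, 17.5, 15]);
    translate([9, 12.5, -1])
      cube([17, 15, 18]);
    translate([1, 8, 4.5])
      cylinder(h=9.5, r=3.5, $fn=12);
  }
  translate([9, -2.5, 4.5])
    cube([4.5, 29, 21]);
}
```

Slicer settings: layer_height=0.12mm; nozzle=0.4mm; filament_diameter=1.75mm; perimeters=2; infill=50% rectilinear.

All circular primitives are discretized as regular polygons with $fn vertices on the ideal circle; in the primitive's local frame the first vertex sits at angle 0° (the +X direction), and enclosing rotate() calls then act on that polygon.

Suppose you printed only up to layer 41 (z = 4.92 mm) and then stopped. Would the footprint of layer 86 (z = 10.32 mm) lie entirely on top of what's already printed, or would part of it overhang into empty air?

entirely on top

Compare the two slices. At z = 4.92: the cube is present — its section is the full 11.5×17.5 rectangle (area 201.25 mm²); the 17×15 cube at (9, 12.5) contributes its full rectangle (area 255.00 mm²); the r=3.5 cylinder at (1, 8) gives a regular 12-gon of circumradius 3.5 (constant along its height) (area = (12/2)·3.500²·sin(360°/12) = 36.75 mm²); Taking the first minus the rest: starting from the 11.5×17.5 cube (201.25 mm²), the 17×15 cube at (9, 12.5) partially overlaps it — only the 12.50 mm² overlap (of its 255.00 mm²) is removed, clipping the outline; the r=3.5 cylinder at (1, 8) partially overlaps it — only the 25.11 mm² overlap (of its 36.75 mm²) is removed, clipping the outline — area = 163.64 mm²; the 4.5×29 cube at (9, -2.5) contributes its full rectangle (area 130.50 mm²); Keeping only the common overlap: the 4.5×29 cube at (9, -2.5) partially overlaps the result so far; clipping to the common part keeps 31.25 mm² — area = 31.25 mm². At z = 10.32: the cube (footprint 11.5×17.5) is included at this height (area 201.25 mm²); the cube at (9, 12.5) is present — its section is the full 17×15 rectangle (area 255.00 mm²); the r=3.5 cylinder at (1, 8) contributes a regular 12-gon of circumradius 3.5 (area = (12/2)·3.500²·sin(360°/12) = 36.75 mm²); Subtracting the remaining from the first: starting from the 11.5×17.5 cube (201.25 mm²), the 17×15 cube at (9, 12.5) partially overlaps it — only the 12.50 mm² overlap (of its 255.00 mm²) is removed, clipping the outline; the r=3.5 cylinder at (1, 8) partially overlaps it — only the 25.11 mm² overlap (of its 36.75 mm²) is removed, clipping the outline — area = 163.64 mm²; the 4.5×29 cube at (9, -2.5) contributes its full rectangle (area 130.50 mm²); Taking the intersection: the 4.5×29 cube at (9, -2.5) partially overlaps the result so far; clipping to the common part keeps 31.25 mm² — area = 31.25 mm². Checking containment: the cross-section at z = 10.32 is a subset of the cross-section at z = 4.92.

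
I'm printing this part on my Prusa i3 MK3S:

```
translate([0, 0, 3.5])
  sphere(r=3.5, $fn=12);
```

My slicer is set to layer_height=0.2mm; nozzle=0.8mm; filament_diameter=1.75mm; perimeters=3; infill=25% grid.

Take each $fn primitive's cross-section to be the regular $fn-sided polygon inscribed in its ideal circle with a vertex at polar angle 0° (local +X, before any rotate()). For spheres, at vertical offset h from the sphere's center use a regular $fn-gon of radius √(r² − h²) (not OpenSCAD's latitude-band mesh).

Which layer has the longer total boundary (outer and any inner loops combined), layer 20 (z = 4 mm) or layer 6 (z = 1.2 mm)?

layer 20 (z = 4 mm)

Layer 20 (z = 4): the r=3.5 sphere contributes a regular 12-gon of circumradius √(3.5²−0.5²) = 3.464 (perimeter = 2·12·3.464·sin(180°/12) = 21.52 mm). So its perimeter = 21.52 mm. Layer 6 (z = 1.2): the r=3.5 sphere slices to a regular 12-gon of circumradius 2.638 (√(r²−h²) with h=2.3 from center) (perimeter = 2·12·2.638·sin(180°/12) = 16.39 mm). So its perimeter = 16.39 mm. Layer 20 is larger (21.52 vs 16.39 mm).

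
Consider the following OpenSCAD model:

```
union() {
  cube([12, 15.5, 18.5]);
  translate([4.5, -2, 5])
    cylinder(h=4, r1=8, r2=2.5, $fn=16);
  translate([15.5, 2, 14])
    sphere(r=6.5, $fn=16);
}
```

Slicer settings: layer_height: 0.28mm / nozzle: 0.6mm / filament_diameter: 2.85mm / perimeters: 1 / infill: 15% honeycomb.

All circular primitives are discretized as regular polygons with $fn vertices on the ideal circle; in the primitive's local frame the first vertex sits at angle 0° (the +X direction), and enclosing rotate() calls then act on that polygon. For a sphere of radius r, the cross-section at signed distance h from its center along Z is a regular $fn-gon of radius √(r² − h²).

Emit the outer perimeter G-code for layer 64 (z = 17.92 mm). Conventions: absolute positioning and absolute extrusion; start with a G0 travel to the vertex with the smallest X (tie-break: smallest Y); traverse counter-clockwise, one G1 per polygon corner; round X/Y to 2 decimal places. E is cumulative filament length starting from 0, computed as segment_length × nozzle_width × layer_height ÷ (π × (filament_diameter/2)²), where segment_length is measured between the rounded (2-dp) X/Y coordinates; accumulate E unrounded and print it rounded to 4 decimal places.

At z = 17.92 mm: the cube (footprint 12×15.5) is included at this height; the cone at (4.5, -2) does not reach this height (z outside [5, 9]); the r=6.5 sphere at (15.5, 2) contributes a regular 16-gon of circumradius √(6.5²−3.92²) = 5.185; Combining (union): the regions partially overlap (shared area 7.16 mm²), so overlapping operands fuse into one piece — 1 connected region. The outline is a single polygon with 17 vertices. Extrusion per mm of travel: 0.6 × 0.28 / (π × 1.425²) = 0.026335. Accumulating E over each segment gives final E = 1.9492.

G0 X0.00 Y0.00 Z17.92
G1 X10.72 Y0.00 E0.2823
G1 X11.83 Y-1.67 E0.3351
G1 X13.52 Y-2.79 E0.3885
G1 X15.50 Y-3.18 E0.4417
G1 X17.48 Y-2.79 E0.4948
G1 X19.17 Y-1.67 E0.5482
G1 X20.29 Y0.02 E0.6016
G1 X20.68 Y2.00 E0.6547
G1 X20.29 Y3.98 E0.7079
G1 X19.17 Y5.67 E0.7613
G1 X17.48 Y6.79 E0.8147
G1 X15.50 Y7.18 E0.8678
G1 X13.52 Y6.79 E0.9209
G1 X12.00 Y5.78 E0.9690
G1 X12.00 Y15.50 E1.2250
G1 X0.00 Y15.50 E1.5410
G1 X0.00 Y0.00 E1.9492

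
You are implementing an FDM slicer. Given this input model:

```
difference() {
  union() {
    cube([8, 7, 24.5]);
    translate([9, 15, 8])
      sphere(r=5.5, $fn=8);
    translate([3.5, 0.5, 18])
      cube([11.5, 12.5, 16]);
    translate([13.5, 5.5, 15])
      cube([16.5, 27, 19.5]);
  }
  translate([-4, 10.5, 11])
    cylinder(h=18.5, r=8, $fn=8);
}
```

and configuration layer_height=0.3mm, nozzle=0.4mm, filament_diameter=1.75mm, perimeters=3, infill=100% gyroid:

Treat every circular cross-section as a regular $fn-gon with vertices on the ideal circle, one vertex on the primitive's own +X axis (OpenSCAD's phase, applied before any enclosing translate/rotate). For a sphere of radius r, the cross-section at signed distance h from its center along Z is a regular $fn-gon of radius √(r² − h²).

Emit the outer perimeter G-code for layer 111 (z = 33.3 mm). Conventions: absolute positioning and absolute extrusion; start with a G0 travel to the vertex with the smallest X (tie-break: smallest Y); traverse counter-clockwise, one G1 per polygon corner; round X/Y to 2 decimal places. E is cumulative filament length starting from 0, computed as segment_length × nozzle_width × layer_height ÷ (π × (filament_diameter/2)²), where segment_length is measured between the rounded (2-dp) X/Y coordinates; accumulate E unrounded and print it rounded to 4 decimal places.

G0 X3.50 Y0.50 Z33.30
G1 X15.00 Y0.50 E0.5737
G1 X15.00 Y5.50 E0.8232
G1 X30.00 Y5.50 E1.5715
G1 X30.00 Y32.50 E2.9186
G1 X13.50 Y32.50 E3.7418
G1 X13.50 Y13.00 E4.7146
G1 X3.50 Y13.00 E5.2135
G1 X3.50 Y0.50 E5.8372

At z = 33.3 mm: the cube is absent (z outside [0, 24.5]); the sphere at (9, 15) is absent (|z−center|=25.300 > r=5.5); the cube at (3.5, 0.5) (footprint 11.5×12.5) is included at this height; the cube at (13.5, 5.5) is present — its section is the full 16.5×27 rectangle; Merging all regions: the regions partially overlap (shared area 11.25 mm²), so overlapping operands fuse into one piece — 1 connected region; the cylinder at (-4, 10.5) is not intersected at this z (z outside [11, 29.5]); After the difference (first − rest): none of the subtracted shapes is present at this height, so that combined region is unchanged — 1 connected region. The outline is a single polygon with 8 vertices. Extrusion per mm of travel: 0.4 × 0.3 / (π × 0.875²) = 0.049890. Accumulating E over each segment gives final E = 5.8372.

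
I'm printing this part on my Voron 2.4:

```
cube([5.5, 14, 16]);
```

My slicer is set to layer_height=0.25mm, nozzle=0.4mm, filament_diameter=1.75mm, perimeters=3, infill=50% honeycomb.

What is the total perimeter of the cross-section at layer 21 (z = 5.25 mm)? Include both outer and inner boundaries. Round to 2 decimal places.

At z = 5.25 mm: the cube (footprint 5.5×14) is included at this height (perimeter 39.00 mm). Overall, the cross-section is a single solid region. Total boundary length (outer) = 39.00 mm.

39.00 mm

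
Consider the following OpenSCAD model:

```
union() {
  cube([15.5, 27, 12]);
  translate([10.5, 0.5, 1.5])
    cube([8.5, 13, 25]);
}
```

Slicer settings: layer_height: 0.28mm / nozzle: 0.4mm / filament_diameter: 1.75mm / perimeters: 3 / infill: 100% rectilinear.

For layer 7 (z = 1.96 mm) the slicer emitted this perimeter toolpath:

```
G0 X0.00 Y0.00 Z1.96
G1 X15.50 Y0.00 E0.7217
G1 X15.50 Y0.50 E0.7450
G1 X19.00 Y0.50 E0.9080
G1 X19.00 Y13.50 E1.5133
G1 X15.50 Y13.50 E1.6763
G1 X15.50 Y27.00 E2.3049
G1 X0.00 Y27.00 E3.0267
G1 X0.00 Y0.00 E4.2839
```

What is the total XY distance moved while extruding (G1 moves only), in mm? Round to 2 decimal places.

Sum the Euclidean lengths of each G1 segment: total = 92.00 mm.

92.00 mm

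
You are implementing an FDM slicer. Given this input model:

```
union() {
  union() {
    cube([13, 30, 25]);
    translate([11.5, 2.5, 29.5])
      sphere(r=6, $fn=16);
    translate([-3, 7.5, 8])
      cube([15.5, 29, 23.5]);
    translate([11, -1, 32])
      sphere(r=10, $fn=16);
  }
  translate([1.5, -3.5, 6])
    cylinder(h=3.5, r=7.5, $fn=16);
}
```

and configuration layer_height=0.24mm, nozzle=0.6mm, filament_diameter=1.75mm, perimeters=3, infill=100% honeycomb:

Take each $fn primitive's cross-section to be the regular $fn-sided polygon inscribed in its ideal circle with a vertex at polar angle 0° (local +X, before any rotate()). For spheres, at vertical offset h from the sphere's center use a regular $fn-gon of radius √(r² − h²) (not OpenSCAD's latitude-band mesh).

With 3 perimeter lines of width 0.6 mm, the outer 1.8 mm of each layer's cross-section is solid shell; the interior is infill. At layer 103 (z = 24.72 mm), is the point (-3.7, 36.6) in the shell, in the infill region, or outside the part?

outside

At z = 24.72 mm: the 13×30 cube contributes its full rectangle; the r=6 sphere at (11.5, 2.5) contributes a regular 16-gon of circumradius √(6²−4.78²) = 3.627; the cube at (-3, 7.5) is present — its section is the full 15.5×29 rectangle; the sphere at (11, -1): section is a regular 16-gon, circumradius = √(r²−h²) = √(10²−7.28²) = 6.856; Merging all regions: the regions partially overlap (shared area 361.93 mm²), so overlapping operands fuse into one piece — 1 connected region; the cylinder at (1.5, -3.5) is absent (z outside [6, 9.5]); Combining (union): only the result so far is present, so the union is just that shape — 1 connected region. Overall, the cross-section is a single solid region. The nearest boundary edge runs (-3.00, 7.50)→(-3.00, 36.50); distance from the point to it = 0.71 mm. The point is not inside any of the regions above, so it lies outside the cross-section (0.71 mm from the nearest boundary).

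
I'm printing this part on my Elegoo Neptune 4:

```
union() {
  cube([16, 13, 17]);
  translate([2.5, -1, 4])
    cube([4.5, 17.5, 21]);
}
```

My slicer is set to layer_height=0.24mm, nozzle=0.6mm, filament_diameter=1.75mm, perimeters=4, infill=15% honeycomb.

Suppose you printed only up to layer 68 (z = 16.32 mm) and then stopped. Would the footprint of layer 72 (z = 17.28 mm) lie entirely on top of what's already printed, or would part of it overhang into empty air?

entirely on top

Compare the two slices. At z = 16.32: the cube is present — its section is the full 16×13 rectangle (area 208.00 mm²); the 4.5×17.5 cube at (2.5, -1) contributes its full rectangle (area 78.75 mm²); Combining (union): the regions partially overlap — summed areas 286.75 mm² minus the doubly-counted overlap 58.50 mm² gives 228.25 mm² — area = 228.25 mm². At z = 17.28: the cube does not reach this height (z outside [0, 17]); the cube at (2.5, -1) is present — its section is the full 4.5×17.5 rectangle (area 78.75 mm²); Merging all regions: only the 4.5×17.5 cube at (2.5, -1) is present, so the union is just that shape — area = 78.75 mm². Checking containment: the cross-section at z = 17.28 is a subset of the cross-section at z = 16.32.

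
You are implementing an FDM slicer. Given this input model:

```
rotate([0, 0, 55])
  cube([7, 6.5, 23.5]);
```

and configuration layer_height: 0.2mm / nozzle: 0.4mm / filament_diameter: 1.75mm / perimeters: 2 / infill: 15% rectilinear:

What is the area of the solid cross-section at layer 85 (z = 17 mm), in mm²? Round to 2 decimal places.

45.50 mm²

At z = 17 mm: the 7×6.5 cube contributes its full rectangle (area 45.50 mm²); (whole slice rotated 55° about Z — lengths, areas and connectivity unchanged). Overall, the cross-section is a single solid region. Net area = 45.50 mm².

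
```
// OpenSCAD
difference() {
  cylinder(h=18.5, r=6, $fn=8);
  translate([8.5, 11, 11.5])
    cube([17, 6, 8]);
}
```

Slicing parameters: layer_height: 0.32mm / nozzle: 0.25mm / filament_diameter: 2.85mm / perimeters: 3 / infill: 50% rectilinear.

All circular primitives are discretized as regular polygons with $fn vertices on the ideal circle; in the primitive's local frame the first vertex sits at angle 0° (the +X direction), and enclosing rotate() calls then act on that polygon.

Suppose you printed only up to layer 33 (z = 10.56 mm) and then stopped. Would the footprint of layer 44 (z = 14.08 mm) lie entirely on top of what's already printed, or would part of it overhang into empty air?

entirely on top

Compare the two slices. At z = 10.56: the r=6 cylinder gives a regular 8-gon of circumradius 6 (constant along its height) (area = (8/2)·6.000²·sin(360°/8) = 101.82 mm²); the cube at (8.5, 11) does not reach this height (z outside [11.5, 19.5]); After the difference (first − rest): none of the subtracted shapes is present at this height, so the r=6 cylinder is unchanged — area = 101.82 mm². At z = 14.08: the r=6 cylinder contributes a regular 8-gon of circumradius 6 (area = (8/2)·6.000²·sin(360°/8) = 101.82 mm²); the cube at (8.5, 11) is present — its section is the full 17×6 rectangle (area 102.00 mm²); After the difference (first − rest): starting from the r=6 cylinder (101.82 mm²), the 17×6 cube at (8.5, 11) misses the remaining region (no effect) — area = 101.82 mm². Checking containment: the cross-section at z = 14.08 is a subset of the cross-section at z = 10.56.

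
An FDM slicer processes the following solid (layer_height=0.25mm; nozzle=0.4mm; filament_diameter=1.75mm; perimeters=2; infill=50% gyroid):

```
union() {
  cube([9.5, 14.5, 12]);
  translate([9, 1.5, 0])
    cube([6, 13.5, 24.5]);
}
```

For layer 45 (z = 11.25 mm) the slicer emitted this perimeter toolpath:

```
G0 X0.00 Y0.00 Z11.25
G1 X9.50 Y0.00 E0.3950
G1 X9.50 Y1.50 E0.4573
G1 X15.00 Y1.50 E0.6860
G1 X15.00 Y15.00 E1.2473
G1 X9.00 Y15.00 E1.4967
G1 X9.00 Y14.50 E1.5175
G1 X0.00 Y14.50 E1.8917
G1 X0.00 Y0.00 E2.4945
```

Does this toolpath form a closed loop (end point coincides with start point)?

Start point (G0): (0.00, 0.00). End point (last G1): the path returns to the start — closed.

yes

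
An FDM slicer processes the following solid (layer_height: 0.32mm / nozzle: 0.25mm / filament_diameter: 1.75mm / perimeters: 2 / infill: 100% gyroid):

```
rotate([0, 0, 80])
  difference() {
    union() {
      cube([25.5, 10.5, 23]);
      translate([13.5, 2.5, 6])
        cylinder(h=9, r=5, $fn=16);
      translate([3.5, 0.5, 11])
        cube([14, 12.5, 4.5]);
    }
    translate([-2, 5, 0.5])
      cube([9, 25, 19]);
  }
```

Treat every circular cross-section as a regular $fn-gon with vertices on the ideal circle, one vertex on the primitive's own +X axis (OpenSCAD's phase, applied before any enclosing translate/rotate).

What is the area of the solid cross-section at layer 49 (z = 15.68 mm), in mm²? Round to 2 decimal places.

229.25 mm²

At z = 15.68 mm: the 25.5×10.5 cube contributes its full rectangle (area 267.75 mm²); the cylinder at (13.5, 2.5) does not reach this height (z outside [6, 15]); the cube at (3.5, 0.5) is not intersected at this z (z outside [11, 15.5]); Taking the union: only the 25.5×10.5 cube is present, so the union is just that shape — area = 267.75 mm²; the cube at (-2, 5) is present — its section is the full 9×25 rectangle (area 225.00 mm²); After the difference (first − rest): starting from the result so far (267.75 mm²), the 9×25 cube at (-2, 5) partially overlaps it — only the 38.50 mm² overlap (of its 225.00 mm²) is removed, clipping the outline — area = 229.25 mm²; (rotated 80° about Z; rotation is an isometry so areas/perimeters/island counts are preserved). Overall, the cross-section is a single solid region. Net area = 229.25 mm².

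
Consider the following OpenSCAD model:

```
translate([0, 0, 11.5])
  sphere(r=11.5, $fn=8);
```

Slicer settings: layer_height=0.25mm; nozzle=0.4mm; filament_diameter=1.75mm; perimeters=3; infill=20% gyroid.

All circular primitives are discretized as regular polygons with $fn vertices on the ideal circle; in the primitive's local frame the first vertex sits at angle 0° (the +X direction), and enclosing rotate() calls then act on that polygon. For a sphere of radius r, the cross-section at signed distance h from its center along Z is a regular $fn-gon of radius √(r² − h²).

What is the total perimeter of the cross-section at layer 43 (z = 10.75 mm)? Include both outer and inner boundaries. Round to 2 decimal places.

At z = 10.75 mm: the r=11.5 sphere contributes a regular 8-gon of circumradius √(11.5²−0.75²) = 11.476 (perimeter = 2·8·11.476·sin(180°/8) = 70.26 mm). Overall, the cross-section is a single solid region. Total boundary length (outer) = 70.26 mm.

70.26 mm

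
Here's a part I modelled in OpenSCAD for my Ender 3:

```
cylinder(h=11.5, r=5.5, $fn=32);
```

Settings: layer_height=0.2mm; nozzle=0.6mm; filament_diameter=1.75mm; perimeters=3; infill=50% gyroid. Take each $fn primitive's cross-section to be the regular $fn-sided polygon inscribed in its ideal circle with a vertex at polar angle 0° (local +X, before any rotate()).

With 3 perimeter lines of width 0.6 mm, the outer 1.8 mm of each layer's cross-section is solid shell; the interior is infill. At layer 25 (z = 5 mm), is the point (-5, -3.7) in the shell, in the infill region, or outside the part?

At z = 5 mm: the r=5.5 cylinder contributes a regular 32-gon of circumradius 5.5. Overall, the cross-section is a single solid region. The nearest boundary edge runs (-4.57, -3.06)→(-3.89, -3.89); distance from the point to it = 0.74 mm. The point is not inside any of the regions above, so it lies outside the cross-section (0.74 mm from the nearest boundary).

outside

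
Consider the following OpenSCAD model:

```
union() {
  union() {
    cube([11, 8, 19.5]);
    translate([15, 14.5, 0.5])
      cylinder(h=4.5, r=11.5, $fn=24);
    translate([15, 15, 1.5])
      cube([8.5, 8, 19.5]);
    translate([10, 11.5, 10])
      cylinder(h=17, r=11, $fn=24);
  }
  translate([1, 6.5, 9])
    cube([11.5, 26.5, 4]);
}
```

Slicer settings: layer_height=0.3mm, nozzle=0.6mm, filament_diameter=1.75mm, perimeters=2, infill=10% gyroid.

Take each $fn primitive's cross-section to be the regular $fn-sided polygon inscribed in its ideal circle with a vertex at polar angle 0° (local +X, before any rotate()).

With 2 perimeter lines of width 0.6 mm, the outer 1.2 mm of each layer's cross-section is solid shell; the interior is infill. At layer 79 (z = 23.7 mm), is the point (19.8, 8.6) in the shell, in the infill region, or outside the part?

At z = 23.7 mm: the cube is absent (z outside [0, 19.5]); the cylinder at (15, 14.5) is absent (z outside [0.5, 5]); the cube at (15, 15) is not intersected at this z (z outside [1.5, 21]); the r=11 cylinder at (10, 11.5) gives a regular 24-gon of circumradius 11 (constant along its height); Merging all regions: only the r=11 cylinder at (10, 11.5) is present, so the union is just that shape — 1 connected region; the cube at (1, 6.5) does not reach this height (z outside [9, 13]); Combining (union): only the result so far is present, so the union is just that shape — 1 connected region. Overall, the cross-section is a single solid region. The nearest boundary edge runs (19.53, 6.00)→(20.63, 8.65); distance from the point to it = 0.74 mm. The point is inside the cross-section, 0.74 mm from the nearest boundary — within the 1.2 mm shell band (2 × 0.6).

shell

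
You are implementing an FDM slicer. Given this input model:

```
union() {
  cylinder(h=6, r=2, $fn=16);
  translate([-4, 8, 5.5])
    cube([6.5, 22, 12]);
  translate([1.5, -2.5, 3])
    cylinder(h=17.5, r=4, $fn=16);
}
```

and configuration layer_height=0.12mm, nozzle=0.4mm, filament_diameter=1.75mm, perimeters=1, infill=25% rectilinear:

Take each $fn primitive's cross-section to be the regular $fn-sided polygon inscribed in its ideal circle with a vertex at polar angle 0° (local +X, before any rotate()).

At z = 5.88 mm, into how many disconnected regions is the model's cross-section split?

At z = 5.88 mm: the r=2 cylinder gives a regular 16-gon of circumradius 2 (constant along its height); the cube at (-4, 8) is present — its section is the full 6.5×22 rectangle; the cylinder at (1.5, -2.5): section is a regular 16-gon, circumradius r=4; Taking the union: the regions partially overlap (shared area 9.49 mm²), so overlapping operands fuse into one piece — 2 connected regions. The result has 2 disconnected regions.

2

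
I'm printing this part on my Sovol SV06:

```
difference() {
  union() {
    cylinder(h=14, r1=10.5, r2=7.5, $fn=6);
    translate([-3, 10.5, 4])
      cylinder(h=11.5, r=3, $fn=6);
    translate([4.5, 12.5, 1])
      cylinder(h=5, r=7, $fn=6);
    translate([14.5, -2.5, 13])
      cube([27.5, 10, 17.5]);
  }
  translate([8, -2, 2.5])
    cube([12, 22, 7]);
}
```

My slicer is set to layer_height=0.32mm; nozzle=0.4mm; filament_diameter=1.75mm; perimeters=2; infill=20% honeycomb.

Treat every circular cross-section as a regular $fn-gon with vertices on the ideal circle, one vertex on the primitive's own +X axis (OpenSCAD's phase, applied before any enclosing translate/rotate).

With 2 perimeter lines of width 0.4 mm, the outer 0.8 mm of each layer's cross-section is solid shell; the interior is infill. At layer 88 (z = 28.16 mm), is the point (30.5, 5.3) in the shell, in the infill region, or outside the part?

infill

At z = 28.16 mm: the cone is not intersected at this z (z outside [0, 14]); the cylinder at (-3, 10.5) is not intersected at this z (z outside [4, 15.5]); the cylinder at (4.5, 12.5) is not intersected at this z (z outside [1, 6]); the cube at (14.5, -2.5) is present — its section is the full 27.5×10 rectangle; Taking the union: only the 27.5×10 cube at (14.5, -2.5) is present, so the union is just that shape — 1 connected region; the cube at (8, -2) is absent (z outside [2.5, 9.5]); Taking the first minus the rest: none of the subtracted shapes is present at this height, so that combined region is unchanged — 1 connected region. Overall, the cross-section is a single solid region. The nearest boundary edge runs (42.00, 7.50)→(14.50, 7.50); distance from the point to it = 2.20 mm. The point is inside the cross-section and 2.20 mm from the nearest boundary — more than the 0.8 mm shell width (2 × 0.4), so it's in the infill interior.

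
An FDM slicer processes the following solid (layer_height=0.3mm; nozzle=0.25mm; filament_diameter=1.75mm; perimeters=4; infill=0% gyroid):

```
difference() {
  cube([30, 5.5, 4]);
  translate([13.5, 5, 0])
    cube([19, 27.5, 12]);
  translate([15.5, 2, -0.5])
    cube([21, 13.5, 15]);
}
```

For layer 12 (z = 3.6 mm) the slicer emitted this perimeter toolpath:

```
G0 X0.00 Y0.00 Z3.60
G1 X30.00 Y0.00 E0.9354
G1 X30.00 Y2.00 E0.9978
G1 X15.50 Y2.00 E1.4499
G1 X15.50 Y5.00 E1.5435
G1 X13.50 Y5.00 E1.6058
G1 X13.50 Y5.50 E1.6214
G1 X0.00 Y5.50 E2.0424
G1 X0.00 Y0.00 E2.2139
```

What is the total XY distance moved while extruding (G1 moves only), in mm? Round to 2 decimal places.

Sum the Euclidean lengths of each G1 segment: total = 71.00 mm.

71.00 mm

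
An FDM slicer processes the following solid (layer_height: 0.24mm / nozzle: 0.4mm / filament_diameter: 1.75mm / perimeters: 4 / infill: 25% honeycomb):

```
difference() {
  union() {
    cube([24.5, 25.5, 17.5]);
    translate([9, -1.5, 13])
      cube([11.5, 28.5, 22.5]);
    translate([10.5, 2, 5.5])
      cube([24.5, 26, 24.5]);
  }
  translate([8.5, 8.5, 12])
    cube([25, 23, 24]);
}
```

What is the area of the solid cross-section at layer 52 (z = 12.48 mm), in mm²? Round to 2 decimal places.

450.25 mm²

At z = 12.48 mm: the 24.5×25.5 cube contributes its full rectangle (area 624.75 mm²); the cube at (9, -1.5) is absent (z outside [13, 35.5]); the cube at (10.5, 2) is present — its section is the full 24.5×26 rectangle (area 637.00 mm²); Merging all regions: the regions partially overlap — summed areas 1261.75 mm² minus the doubly-counted overlap 329.00 mm² gives 932.75 mm² — area = 932.75 mm²; the 25×23 cube at (8.5, 8.5) contributes its full rectangle (area 575.00 mm²); Taking the first minus the rest: starting from the result so far (932.75 mm²), the 25×23 cube at (8.5, 8.5) partially overlaps it — only the 482.50 mm² overlap (of its 575.00 mm²) is removed, clipping the outline — area = 450.25 mm². Overall, the cross-section is a single solid region. Net area = 450.25 mm².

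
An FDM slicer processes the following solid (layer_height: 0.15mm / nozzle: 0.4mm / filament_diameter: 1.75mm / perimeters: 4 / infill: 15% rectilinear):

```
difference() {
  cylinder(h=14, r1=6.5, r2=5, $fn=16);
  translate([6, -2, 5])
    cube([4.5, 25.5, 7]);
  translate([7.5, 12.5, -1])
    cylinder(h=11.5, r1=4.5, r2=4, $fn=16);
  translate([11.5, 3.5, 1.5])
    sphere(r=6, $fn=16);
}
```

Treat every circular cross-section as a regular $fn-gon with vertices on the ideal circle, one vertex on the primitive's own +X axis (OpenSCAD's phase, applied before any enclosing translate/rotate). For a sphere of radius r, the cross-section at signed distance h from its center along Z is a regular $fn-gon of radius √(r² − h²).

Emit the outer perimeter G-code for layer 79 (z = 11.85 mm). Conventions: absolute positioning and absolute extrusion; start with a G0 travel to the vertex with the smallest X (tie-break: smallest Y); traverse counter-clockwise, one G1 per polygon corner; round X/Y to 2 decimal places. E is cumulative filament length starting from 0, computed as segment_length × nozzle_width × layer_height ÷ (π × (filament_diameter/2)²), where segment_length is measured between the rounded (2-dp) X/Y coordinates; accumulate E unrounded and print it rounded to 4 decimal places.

At z = 11.85 mm: the cone (r1=6.5→r2=5) has section circumradius 5.230 here — a regular 16-gon; the cube at (6, -2) is present — its section is the full 4.5×25.5 rectangle; the cone at (7.5, 12.5) is absent (z outside [-1, 10.5]); the sphere at (11.5, 3.5) is absent (|z−center|=10.350 > r=6); Taking the first minus the rest: starting from the cone, the 4.5×25.5 cube at (6, -2) misses the remaining region (no effect) — 1 connected region. The outline is a single polygon with 16 vertices. Extrusion per mm of travel: 0.4 × 0.15 / (π × 0.875²) = 0.024945. Accumulating E over each segment gives final E = 0.8144.

G0 X-5.23 Y0.00 Z11.85
G1 X-4.83 Y-2.00 E0.0509
G1 X-3.70 Y-3.70 E0.1018
G1 X-2.00 Y-4.83 E0.1527
G1 X0.00 Y-5.23 E0.2036
G1 X2.00 Y-4.83 E0.2545
G1 X3.70 Y-3.70 E0.3054
G1 X4.83 Y-2.00 E0.3563
G1 X5.23 Y0.00 E0.4072
G1 X4.83 Y2.00 E0.4581
G1 X3.70 Y3.70 E0.5090
G1 X2.00 Y4.83 E0.5599
G1 X0.00 Y5.23 E0.6108
G1 X-2.00 Y4.83 E0.6617
G1 X-3.70 Y3.70 E0.7126
G1 X-4.83 Y2.00 E0.7635
G1 X-5.23 Y0.00 E0.8144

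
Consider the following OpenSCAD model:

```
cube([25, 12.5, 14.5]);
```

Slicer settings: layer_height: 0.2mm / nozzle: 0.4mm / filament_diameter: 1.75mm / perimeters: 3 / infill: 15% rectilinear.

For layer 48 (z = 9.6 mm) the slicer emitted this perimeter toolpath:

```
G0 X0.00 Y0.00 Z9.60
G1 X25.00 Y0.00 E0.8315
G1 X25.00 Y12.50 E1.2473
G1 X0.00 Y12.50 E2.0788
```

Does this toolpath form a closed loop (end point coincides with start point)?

no

Start point (G0): (0.00, 0.00). End point (last G1): the path does not return to the start — open.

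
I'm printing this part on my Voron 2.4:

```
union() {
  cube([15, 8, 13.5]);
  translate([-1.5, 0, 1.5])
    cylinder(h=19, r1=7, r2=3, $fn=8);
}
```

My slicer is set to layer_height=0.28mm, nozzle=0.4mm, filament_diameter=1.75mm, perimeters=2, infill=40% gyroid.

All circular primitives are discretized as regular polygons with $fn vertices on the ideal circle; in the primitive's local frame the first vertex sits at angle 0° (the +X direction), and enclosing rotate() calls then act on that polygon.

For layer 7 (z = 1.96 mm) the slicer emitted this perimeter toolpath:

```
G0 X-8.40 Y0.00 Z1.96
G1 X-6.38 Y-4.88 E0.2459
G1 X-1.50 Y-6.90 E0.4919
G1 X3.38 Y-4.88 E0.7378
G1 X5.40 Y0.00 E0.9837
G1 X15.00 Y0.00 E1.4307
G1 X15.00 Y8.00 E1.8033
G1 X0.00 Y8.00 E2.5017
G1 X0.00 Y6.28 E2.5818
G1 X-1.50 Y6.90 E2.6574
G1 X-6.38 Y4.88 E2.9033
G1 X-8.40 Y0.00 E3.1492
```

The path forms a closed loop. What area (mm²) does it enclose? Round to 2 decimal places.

Apply the shoelace formula to the sequence of (X, Y) vertices; enclosed area = 230.90 mm².

230.90 mm²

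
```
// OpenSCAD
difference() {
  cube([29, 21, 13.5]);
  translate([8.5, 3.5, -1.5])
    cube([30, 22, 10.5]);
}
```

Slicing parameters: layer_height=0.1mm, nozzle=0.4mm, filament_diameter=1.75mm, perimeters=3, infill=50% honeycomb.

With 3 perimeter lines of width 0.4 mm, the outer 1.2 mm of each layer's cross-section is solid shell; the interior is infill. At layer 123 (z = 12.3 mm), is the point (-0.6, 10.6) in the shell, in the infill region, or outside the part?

At z = 12.3 mm: the cube is present — its section is the full 29×21 rectangle; the cube at (8.5, 3.5) is not intersected at this z (z outside [-1.5, 9]); Taking the first minus the rest: none of the subtracted shapes is present at this height, so the 29×21 cube is unchanged — 1 connected region. Overall, the cross-section is a single solid region. The nearest boundary edge runs (0.00, 21.00)→(0.00, 0.00); distance from the point to it = 0.60 mm. The point is not inside any of the regions above, so it lies outside the cross-section (0.60 mm from the nearest boundary).

outside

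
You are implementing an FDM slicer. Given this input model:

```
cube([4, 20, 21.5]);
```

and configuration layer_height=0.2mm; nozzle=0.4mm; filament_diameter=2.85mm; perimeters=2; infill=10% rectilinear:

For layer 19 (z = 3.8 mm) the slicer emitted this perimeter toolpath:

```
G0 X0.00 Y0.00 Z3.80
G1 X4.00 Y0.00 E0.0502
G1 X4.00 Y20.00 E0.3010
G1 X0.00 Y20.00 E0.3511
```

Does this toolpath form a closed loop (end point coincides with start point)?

no

Start point (G0): (0.00, 0.00). End point (last G1): the path does not return to the start — open.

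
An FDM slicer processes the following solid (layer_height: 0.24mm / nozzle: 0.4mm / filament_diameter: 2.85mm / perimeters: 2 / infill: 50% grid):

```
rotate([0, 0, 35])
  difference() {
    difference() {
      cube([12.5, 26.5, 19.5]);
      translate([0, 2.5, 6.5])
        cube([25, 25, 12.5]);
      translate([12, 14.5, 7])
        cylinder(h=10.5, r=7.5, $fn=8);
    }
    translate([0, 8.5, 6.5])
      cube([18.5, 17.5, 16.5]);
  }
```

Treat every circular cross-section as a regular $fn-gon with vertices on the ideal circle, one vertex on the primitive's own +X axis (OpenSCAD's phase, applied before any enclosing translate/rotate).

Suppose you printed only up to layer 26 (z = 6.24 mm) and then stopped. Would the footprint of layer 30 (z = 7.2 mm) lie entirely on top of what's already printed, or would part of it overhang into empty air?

Compare the two slices. At z = 6.24: the cube (footprint 12.5×26.5) is included at this height (area 331.25 mm²); the cube at (0, 2.5) does not reach this height (z outside [6.5, 19]); the cylinder at (12, 14.5) is absent (z outside [7, 17.5]); After the difference (first − rest): none of the subtracted shapes is present at this height, so the 12.5×26.5 cube is unchanged — area = 331.25 mm²; the cube at (0, 8.5) does not reach this height (z outside [6.5, 23]); Taking the first minus the rest: none of the subtracted shapes is present at this height, so the result so far is unchanged — area = 331.25 mm²; (rotated 35° about Z; rotation is an isometry so areas/perimeters/island counts are preserved). At z = 7.2: the cube is present — its section is the full 12.5×26.5 rectangle (area 331.25 mm²); the 25×25 cube at (0, 2.5) contributes its full rectangle (area 625.00 mm²); the r=7.5 cylinder at (12, 14.5) contributes a regular 8-gon of circumradius 7.5 (area = (8/2)·7.500²·sin(360°/8) = 159.10 mm²); Subtracting the remaining from the first: starting from the 12.5×26.5 cube (331.25 mm²), the 25×25 cube at (0, 2.5) partially overlaps it — only the 300.00 mm² overlap (of its 625.00 mm²) is removed, clipping the outline; the r=7.5 cylinder at (12, 14.5) misses the remaining region (no effect) — area = 31.25 mm²; the cube at (0, 8.5) is present — its section is the full 18.5×17.5 rectangle (area 323.75 mm²); Subtracting the remaining from the first: starting from the result so far (31.25 mm²), the 18.5×17.5 cube at (0, 8.5) misses the remaining region (no effect) — area = 31.25 mm²; (rotated 35° about Z; rotation is an isometry so areas/perimeters/island counts are preserved). Checking containment: the cross-section at z = 7.2 is a subset of the cross-section at z = 6.24.

entirely on top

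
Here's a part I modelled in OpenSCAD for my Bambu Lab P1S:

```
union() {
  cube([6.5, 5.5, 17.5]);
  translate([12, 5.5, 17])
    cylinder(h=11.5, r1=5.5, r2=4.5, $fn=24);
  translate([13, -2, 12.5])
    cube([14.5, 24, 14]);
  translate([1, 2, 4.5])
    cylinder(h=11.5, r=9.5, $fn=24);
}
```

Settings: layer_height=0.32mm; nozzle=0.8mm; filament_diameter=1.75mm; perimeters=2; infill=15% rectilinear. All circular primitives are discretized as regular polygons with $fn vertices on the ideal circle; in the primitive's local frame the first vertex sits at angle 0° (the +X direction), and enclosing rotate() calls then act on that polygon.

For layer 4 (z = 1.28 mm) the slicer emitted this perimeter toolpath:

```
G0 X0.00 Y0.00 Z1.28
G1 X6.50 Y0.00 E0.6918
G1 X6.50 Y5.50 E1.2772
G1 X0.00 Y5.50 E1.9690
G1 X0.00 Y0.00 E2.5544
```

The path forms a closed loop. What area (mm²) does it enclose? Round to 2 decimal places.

Apply the shoelace formula to the sequence of (X, Y) vertices; enclosed area = 35.75 mm².

35.75 mm²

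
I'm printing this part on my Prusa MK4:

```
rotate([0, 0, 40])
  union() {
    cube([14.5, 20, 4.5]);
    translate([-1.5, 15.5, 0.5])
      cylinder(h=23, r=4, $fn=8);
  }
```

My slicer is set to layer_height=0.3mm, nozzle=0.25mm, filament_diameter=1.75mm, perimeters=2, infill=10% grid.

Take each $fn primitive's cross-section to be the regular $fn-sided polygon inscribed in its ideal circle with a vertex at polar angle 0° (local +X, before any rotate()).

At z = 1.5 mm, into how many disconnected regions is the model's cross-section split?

1

At z = 1.5 mm: the cube is present — its section is the full 14.5×20 rectangle; the r=4 cylinder at (-1.5, 15.5) gives a regular 8-gon of circumradius 4 (constant along its height); Merging all regions: the regions partially overlap (shared area 11.56 mm²), so overlapping operands fuse into one piece — 1 connected region; (rotated 40° about Z; rotation is an isometry so areas/perimeters/island counts are preserved). The result has 1 disconnected region.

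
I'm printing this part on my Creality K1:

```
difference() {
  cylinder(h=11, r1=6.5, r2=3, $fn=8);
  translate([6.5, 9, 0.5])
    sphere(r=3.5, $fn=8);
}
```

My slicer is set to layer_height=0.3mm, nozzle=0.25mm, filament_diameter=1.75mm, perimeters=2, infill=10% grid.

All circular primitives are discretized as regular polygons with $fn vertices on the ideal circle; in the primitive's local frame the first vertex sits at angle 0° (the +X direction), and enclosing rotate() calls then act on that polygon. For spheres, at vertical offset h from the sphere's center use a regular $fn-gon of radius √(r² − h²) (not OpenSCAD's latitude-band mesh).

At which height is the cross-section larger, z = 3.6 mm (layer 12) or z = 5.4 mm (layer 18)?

Layer 12 (z = 3.6): the cone (r1=6.5→r2=3) has section circumradius 5.355 here — a regular 8-gon (area = (8/2)·5.355²·sin(360°/8) = 81.09 mm²); the r=3.5 sphere at (6.5, 9) contributes a regular 8-gon of circumradius √(3.5²−3.1²) = 1.625 (area = (8/2)·1.625²·sin(360°/8) = 7.47 mm²); Subtracting the remaining from the first: starting from the cone (81.09 mm²), the r=3.5 sphere at (6.5, 9) misses the remaining region (no effect) — area = 81.09 mm². So its area = 81.09 mm². Layer 18 (z = 5.4): the cone contributes a regular 8-gon of circumradius 4.782 (interpolated between r1=6.5 and r2=3 at t=0.491) (area = (8/2)·4.782²·sin(360°/8) = 64.67 mm²); the sphere at (6.5, 9) does not reach this height (|z−center|=4.900 > r=3.5); Subtracting the remaining from the first: none of the subtracted shapes is present at this height, so the cone is unchanged — area = 64.67 mm². So its area = 64.67 mm². Layer 12 is larger (81.09 vs 64.67 mm²).

layer 12 (z = 3.6 mm)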